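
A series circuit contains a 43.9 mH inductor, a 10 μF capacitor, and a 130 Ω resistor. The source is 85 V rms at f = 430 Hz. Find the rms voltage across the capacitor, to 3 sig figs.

ω = 2πf = 2702 rad/s
X_L = ωL = 119 Ω
X_C = 1/(ωC) = 37.0 Ω
Net reactance X = X_L − X_C = 81.6 Ω
Z = 130 + j81.6 Ω
|Z| = √(130² + 81.6²) = 153 Ω
I = V/|Z| = 554 mA
V_C = I·|Z_C| = 0.554 × 37.0 = 20.5 V

20.5 V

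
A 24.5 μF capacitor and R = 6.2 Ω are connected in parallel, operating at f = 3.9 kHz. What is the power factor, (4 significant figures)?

ω = 2πf = 24500 rad/s
X_C = 1/(ωC) = 1.666 Ω
Parallel: admittances add. Y = 1/R + jωC
Y = (0.1613 + j0.6004) S
|Y| = 0.6216 S → |Z| = 1/|Y| = 1.609 Ω, ∠Z = −∠Y = -74.96°
cos φ = cos(-74.96°) = 0.2595

0.2595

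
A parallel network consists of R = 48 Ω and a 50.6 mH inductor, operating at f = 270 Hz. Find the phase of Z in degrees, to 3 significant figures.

29.2°

ω = 2πf = 1696 rad/s
X_L = ωL = 85.8 Ω
Parallel: admittances add. Y = 1/R + 1/(jωL)
Y = (0.0208 − j0.0116) S
|Y| = 0.0239 S → |Z| = 1/|Y| = 41.9 Ω, ∠Z = −∠Y = 29.2°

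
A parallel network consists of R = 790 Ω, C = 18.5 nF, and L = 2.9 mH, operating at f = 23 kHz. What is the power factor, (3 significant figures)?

ω = 2πf = 144500 rad/s
X_L = ωL = 419 Ω
X_C = 1/(ωC) = 374 Ω
Parallel: admittances add. Y = 1/R + 1/(jωL) + jωC
Y = (0.00127 + j0.000287) S
|Y| = 0.00130 S → |Z| = 1/|Y| = 770 Ω, ∠Z = −∠Y = -12.8°
cos φ = cos(-12.8°) = 0.975

0.975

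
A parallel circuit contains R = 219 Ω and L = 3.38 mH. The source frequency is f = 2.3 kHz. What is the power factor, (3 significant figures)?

ω = 2πf = 14450 rad/s
X_L = ωL = 48.8 Ω
Parallel: admittances add. Y = 1/R + 1/(jωL)
Y = (0.00457 − j0.0205) S
|Y| = 0.0210 S → |Z| = 1/|Y| = 47.7 Ω, ∠Z = −∠Y = 77.4°
cos φ = cos(77.4°) = 0.218

0.218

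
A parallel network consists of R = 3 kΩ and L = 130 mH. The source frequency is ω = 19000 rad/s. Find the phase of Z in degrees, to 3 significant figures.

50.5°

X_L = ωL = 2470 Ω
Parallel: admittances add. Y = 1/R + 1/(jωL)
Y = (0.000333 − j0.000405) S
|Y| = 0.000524 S → |Z| = 1/|Y| = 1910 Ω, ∠Z = −∠Y = 50.5°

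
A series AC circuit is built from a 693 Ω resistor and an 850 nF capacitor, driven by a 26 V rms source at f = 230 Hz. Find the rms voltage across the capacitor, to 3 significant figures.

ω = 2πf = 1445 rad/s
X_C = 1/(ωC) = 814 Ω
Z = 693 − j814 Ω
|Z| = √(693² + 814²) = 1070 Ω
I = V/|Z| = 24.3 mA
V_C = I·|Z_C| = 0.0243 × 814 = 19.8 V

19.8 V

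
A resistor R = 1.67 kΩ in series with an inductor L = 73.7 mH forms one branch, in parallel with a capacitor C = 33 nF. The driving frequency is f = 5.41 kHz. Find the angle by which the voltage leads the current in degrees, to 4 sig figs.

ω = 2πf = 33990 rad/s
X_L = ωL = 2505 Ω
X_C = 1/(ωC) = 891.5 Ω
Branch 1 (R+jX_L): Z₁ = 1670 + j2505 Ω, |Z₁| = 3011 Ω
Branch 2 (−jX_C): Z₂ = −j891.5 Ω
Parallel: Z = Z₁Z₂/(Z₁+Z₂), |Z| = 1156 Ω, ∠Z = -77.71°

-77.71°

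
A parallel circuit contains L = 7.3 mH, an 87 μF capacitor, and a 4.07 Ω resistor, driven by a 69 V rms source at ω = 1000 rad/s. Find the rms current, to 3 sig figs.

X_L = ωL = 7.30 Ω
X_C = 1/(ωC) = 11.5 Ω
Parallel: admittances add. Y = 1/R + 1/(jωL) + jωC
Y = (0.246 − j0.0500) S
|Y| = 0.251 S → |Z| = 1/|Y| = 3.99 Ω, ∠Z = −∠Y = 11.5°
I = V/|Z| = 69/3.99 = 17.3 A

17.3 A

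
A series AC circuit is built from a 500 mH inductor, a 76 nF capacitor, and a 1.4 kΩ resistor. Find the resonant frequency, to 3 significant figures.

ω₀ = 1/√(LC) = 1/√(0.5 × 7.6e-08) = 5130 rad/s
f₀ = ω₀/(2π) = 816 Hz

816 Hz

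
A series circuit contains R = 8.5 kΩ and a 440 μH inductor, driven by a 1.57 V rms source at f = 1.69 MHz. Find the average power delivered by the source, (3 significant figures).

ω = 2πf = 1.062e+07 rad/s
X_L = ωL = 4670 Ω
Z = 8500 + j4670 Ω
|Z| = √(8500² + 4670²) = 9700 Ω
∠Z = arctan(4670/8500) = 28.8°
I = V/|Z| = 162 μA
P = VI cos φ = 1.57 × 0.000162 × cos(28.8°) = 223 μW

223 μW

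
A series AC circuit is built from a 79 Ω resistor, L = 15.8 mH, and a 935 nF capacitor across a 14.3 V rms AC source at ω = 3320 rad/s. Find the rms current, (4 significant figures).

50.89 mA

X_L = ωL = 52.46 Ω
X_C = 1/(ωC) = 322.1 Ω
Net reactance X = X_L − X_C = -269.7 Ω
Z = 79.00 − j269.7 Ω
|Z| = √(79.00² + 269.7²) = 281.0 Ω
I = V/|Z| = 14.3/281.0 = 50.89 mA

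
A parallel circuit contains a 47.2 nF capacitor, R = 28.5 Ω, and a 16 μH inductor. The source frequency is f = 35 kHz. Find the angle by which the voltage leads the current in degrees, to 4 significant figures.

ω = 2πf = 219900 rad/s
X_L = ωL = 3.519 Ω
X_C = 1/(ωC) = 96.34 Ω
Parallel: admittances add. Y = 1/R + 1/(jωL) + jωC
Y = (0.03509 − j0.2738) S
|Y| = 0.2761 S → |Z| = 1/|Y| = 3.622 Ω, ∠Z = −∠Y = 82.70°

82.70°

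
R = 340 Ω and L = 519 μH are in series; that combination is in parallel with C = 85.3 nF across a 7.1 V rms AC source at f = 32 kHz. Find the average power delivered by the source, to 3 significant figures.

ω = 2πf = 201100 rad/s
X_L = ωL = 104 Ω
X_C = 1/(ωC) = 58.3 Ω
Branch 1 (R+jX_L): Z₁ = 340 + j104 Ω, |Z₁| = 356 Ω
Branch 2 (−jX_C): Z₂ = −j58.3 Ω
Parallel: Z = Z₁Z₂/(Z₁+Z₂), |Z| = 60.4 Ω, ∠Z = -80.7°
I = V/|Z| = 117 mA
P = VI cos φ = 7.1 × 0.117 × cos(-80.7°) = 136 mW

136 mW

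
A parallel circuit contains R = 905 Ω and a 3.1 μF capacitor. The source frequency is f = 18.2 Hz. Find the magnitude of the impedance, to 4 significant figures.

861.7 Ω

ω = 2πf = 114.4 rad/s
X_C = 1/(ωC) = 2821 Ω
Parallel: admittances add. Y = 1/R + jωC
Y = (0.001105 + j0.0003545) S
|Y| = 0.001160 S → |Z| = 1/|Y| = 861.7 Ω, ∠Z = −∠Y = -17.79°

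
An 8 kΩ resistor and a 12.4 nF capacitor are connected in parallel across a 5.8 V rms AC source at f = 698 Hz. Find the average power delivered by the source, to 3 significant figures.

4.21 mW

ω = 2πf = 4386 rad/s
X_C = 1/(ωC) = 18400 Ω
Parallel: admittances add. Y = 1/R + jωC
Y = (0.000125 + j5.44e-05) S
|Y| = 0.000136 S → |Z| = 1/|Y| = 7340 Ω, ∠Z = −∠Y = -23.5°
I = V/|Z| = 791 μA
P = VI cos φ = 5.8 × 0.000791 × cos(-23.5°) = 4.21 mW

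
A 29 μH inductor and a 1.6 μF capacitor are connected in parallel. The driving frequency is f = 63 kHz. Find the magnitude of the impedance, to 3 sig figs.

ω = 2πf = 395800 rad/s
X_L = ωL = 11.5 Ω
X_C = 1/(ωC) = 1.58 Ω
Parallel: admittances add. Y = 1/(jωL) + jωC
Y = (0 + j0.546) S
|Y| = 0.546 S → |Z| = 1/|Y| = 1.83 Ω, ∠Z = −∠Y = -90.0°

1.83 Ω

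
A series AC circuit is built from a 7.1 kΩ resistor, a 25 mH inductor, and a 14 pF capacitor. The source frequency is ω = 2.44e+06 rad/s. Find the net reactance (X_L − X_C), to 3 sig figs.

31700 Ω

X_L = ωL = 61000 Ω
X_C = 1/(ωC) = 29300 Ω
X = 61000 − 29300 = 31700 Ω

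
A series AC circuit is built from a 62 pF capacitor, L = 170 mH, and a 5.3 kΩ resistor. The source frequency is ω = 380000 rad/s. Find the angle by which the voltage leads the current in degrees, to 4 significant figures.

76.55°

X_L = ωL = 64600 Ω
X_C = 1/(ωC) = 42440 Ω
Net reactance X = X_L − X_C = 22160 Ω
Z = 5300 + j22160 Ω
|Z| = √(5300² + 22160²) = 22780 Ω
∠Z = arctan(22160/5300) = 76.55°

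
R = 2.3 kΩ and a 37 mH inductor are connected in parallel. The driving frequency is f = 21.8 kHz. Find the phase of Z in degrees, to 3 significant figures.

24.4°

ω = 2πf = 137000 rad/s
X_L = ωL = 5070 Ω
Parallel: admittances add. Y = 1/R + 1/(jωL)
Y = (0.000435 − j0.000197) S
|Y| = 0.000477 S → |Z| = 1/|Y| = 2090 Ω, ∠Z = −∠Y = 24.4°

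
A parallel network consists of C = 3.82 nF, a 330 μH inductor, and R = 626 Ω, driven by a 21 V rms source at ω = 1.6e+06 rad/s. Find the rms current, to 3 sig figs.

94.7 mA

X_L = ωL = 528 Ω
X_C = 1/(ωC) = 164 Ω
Parallel: admittances add. Y = 1/R + 1/(jωL) + jωC
Y = (0.00160 + j0.00422) S
|Y| = 0.00451 S → |Z| = 1/|Y| = 222 Ω, ∠Z = −∠Y = -69.3°
I = V/|Z| = 21/222 = 94.7 mA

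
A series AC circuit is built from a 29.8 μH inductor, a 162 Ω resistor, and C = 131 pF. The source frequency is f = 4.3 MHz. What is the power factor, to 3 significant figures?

0.296

ω = 2πf = 2.702e+07 rad/s
X_L = ωL = 805 Ω
X_C = 1/(ωC) = 283 Ω
Net reactance X = X_L − X_C = 523 Ω
Z = 162 + j523 Ω
|Z| = √(162² + 523²) = 547 Ω
∠Z = arctan(523/162) = 72.8°
cos φ = cos(72.8°) = 0.296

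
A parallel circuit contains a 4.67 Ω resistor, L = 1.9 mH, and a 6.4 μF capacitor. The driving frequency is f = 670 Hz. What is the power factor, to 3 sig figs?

0.909

ω = 2πf = 4210 rad/s
X_L = ωL = 8.00 Ω
X_C = 1/(ωC) = 37.1 Ω
Parallel: admittances add. Y = 1/R + 1/(jωL) + jωC
Y = (0.214 − j0.0981) S
|Y| = 0.236 S → |Z| = 1/|Y| = 4.25 Ω, ∠Z = −∠Y = 24.6°
cos φ = cos(24.6°) = 0.909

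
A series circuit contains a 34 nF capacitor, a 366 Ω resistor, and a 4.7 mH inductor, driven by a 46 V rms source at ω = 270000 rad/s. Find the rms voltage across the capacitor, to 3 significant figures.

4.12 V

X_L = ωL = 1270 Ω
X_C = 1/(ωC) = 109 Ω
Net reactance X = X_L − X_C = 1160 Ω
Z = 366 + j1160 Ω
|Z| = √(366² + 1160²) = 1220 Ω
I = V/|Z| = 37.8 mA
V_C = I·|Z_C| = 0.0378 × 109 = 4.12 V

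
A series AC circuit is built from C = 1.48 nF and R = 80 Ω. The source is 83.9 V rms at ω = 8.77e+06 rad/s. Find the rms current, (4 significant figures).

X_C = 1/(ωC) = 77.04 Ω
Z = 80.00 − j77.04 Ω
|Z| = √(80.00² + 77.04²) = 111.1 Ω
I = V/|Z| = 83.9/111.1 = 755.4 mA

755.4 mA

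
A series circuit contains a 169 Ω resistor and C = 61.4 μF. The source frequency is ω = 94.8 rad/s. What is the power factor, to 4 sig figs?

X_C = 1/(ωC) = 171.8 Ω
Z = 169.0 − j171.8 Ω
|Z| = √(169.0² + 171.8²) = 241.0 Ω
∠Z = arctan(-171.8/169.0) = -45.47°
cos φ = cos(-45.47°) = 0.7013

0.7013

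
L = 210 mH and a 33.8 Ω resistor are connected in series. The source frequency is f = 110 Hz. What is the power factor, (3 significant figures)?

0.227

ω = 2πf = 691.2 rad/s
X_L = ωL = 145 Ω
Z = 33.8 + j145 Ω
|Z| = √(33.8² + 145²) = 149 Ω
∠Z = arctan(145/33.8) = 76.9°
cos φ = cos(76.9°) = 0.227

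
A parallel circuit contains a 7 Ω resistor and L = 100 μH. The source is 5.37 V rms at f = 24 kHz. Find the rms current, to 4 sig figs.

845.8 mA

ω = 2πf = 150800 rad/s
X_L = ωL = 15.08 Ω
Parallel: admittances add. Y = 1/R + 1/(jωL)
Y = (0.1429 − j0.06631) S
|Y| = 0.1575 S → |Z| = 1/|Y| = 6.349 Ω, ∠Z = −∠Y = 24.90°
I = V/|Z| = 5.37/6.349 = 845.8 mA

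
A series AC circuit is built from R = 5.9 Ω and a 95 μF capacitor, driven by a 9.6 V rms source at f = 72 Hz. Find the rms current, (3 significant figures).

400 mA

ω = 2πf = 452.4 rad/s
X_C = 1/(ωC) = 23.3 Ω
Z = 5.90 − j23.3 Ω
|Z| = √(5.90² + 23.3²) = 24.0 Ω
I = V/|Z| = 9.6/24.0 = 400 mA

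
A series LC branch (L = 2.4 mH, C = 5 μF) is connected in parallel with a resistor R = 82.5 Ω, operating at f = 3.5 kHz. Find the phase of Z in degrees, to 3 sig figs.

ω = 2πf = 21990 rad/s
X_L = ωL = 52.8 Ω
X_C = 1/(ωC) = 9.09 Ω
Branch 1: Z₁ = R = 82.5 Ω
Branch 2 (series LC): Z₂ = j(X_L − X_C) = j43.7 Ω
Parallel: Z = Z₁Z₂/(Z₁+Z₂), |Z| = 38.6 Ω, ∠Z = 62.1°

62.1°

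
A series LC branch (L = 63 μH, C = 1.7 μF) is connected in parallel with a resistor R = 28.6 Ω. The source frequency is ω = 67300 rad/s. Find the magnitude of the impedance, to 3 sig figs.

X_L = ωL = 4.24 Ω
X_C = 1/(ωC) = 8.74 Ω
Branch 1: Z₁ = R = 28.6 Ω
Branch 2 (series LC): Z₂ = j(X_L − X_C) = −j4.50 Ω
Parallel: Z = Z₁Z₂/(Z₁+Z₂), |Z| = 4.45 Ω, ∠Z = -81.1°

4.45 Ω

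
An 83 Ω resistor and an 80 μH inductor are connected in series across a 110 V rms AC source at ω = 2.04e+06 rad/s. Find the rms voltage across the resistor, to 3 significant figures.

X_L = ωL = 163 Ω
Z = 83.0 + j163 Ω
|Z| = √(83.0² + 163²) = 183 Ω
I = V/|Z| = 601 mA
V_R = I·|Z_R| = 0.601 × 83.0 = 49.9 V

49.9 V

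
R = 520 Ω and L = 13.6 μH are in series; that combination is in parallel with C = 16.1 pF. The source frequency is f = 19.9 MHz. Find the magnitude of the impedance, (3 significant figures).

674 Ω

ω = 2πf = 1.25e+08 rad/s
X_L = ωL = 1700 Ω
X_C = 1/(ωC) = 497 Ω
Branch 1 (R+jX_L): Z₁ = 520 + j1700 Ω, |Z₁| = 1780 Ω
Branch 2 (−jX_C): Z₂ = −j497 Ω
Parallel: Z = Z₁Z₂/(Z₁+Z₂), |Z| = 674 Ω, ∠Z = -83.6°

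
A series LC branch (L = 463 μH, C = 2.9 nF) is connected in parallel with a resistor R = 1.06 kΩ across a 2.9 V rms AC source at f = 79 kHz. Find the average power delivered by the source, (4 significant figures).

ω = 2πf = 496400 rad/s
X_L = ωL = 229.8 Ω
X_C = 1/(ωC) = 694.7 Ω
Branch 1: Z₁ = R = 1060 Ω
Branch 2 (series LC): Z₂ = j(X_L − X_C) = −j464.9 Ω
Parallel: Z = Z₁Z₂/(Z₁+Z₂), |Z| = 425.7 Ω, ∠Z = -66.32°
I = V/|Z| = 6.812 mA
P = VI cos φ = 2.9 × 0.006812 × cos(-66.32°) = 7.934 mW

7.934 mW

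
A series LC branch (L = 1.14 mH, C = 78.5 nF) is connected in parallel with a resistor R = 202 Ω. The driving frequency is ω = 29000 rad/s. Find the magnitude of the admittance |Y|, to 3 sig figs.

5.53 mS

X_L = ωL = 33.1 Ω
X_C = 1/(ωC) = 439 Ω
Branch 1: Z₁ = R = 202 Ω
Branch 2 (series LC): Z₂ = j(X_L − X_C) = −j406 Ω
Parallel: Z = Z₁Z₂/(Z₁+Z₂), |Z| = 181 Ω, ∠Z = -26.4°
|Y| = 1/|Z| = 5.53 mS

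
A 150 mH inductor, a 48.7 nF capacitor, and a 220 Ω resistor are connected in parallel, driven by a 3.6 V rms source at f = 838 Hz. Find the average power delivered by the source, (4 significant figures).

58.91 mW

ω = 2πf = 5265 rad/s
X_L = ωL = 789.8 Ω
X_C = 1/(ωC) = 3900 Ω
Parallel: admittances add. Y = 1/R + 1/(jωL) + jωC
Y = (0.004545 − j0.001010) S
|Y| = 0.004656 S → |Z| = 1/|Y| = 214.8 Ω, ∠Z = −∠Y = 12.52°
I = V/|Z| = 16.76 mA
P = VI cos φ = 3.6 × 0.01676 × cos(12.52°) = 58.91 mW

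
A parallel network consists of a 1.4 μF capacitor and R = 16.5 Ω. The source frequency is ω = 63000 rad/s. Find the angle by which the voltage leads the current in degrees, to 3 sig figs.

X_C = 1/(ωC) = 11.3 Ω
Parallel: admittances add. Y = 1/R + jωC
Y = (0.0606 + j0.0882) S
|Y| = 0.107 S → |Z| = 1/|Y| = 9.34 Ω, ∠Z = −∠Y = -55.5°

-55.5°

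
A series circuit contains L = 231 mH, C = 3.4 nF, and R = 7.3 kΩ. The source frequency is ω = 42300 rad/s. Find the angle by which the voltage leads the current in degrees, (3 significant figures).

X_L = ωL = 9770 Ω
X_C = 1/(ωC) = 6950 Ω
Net reactance X = X_L − X_C = 2820 Ω
Z = 7300 + j2820 Ω
|Z| = √(7300² + 2820²) = 7830 Ω
∠Z = arctan(2820/7300) = 21.1°

21.1°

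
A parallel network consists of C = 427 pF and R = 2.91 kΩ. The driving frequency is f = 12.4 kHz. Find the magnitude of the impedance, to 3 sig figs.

2900 Ω

ω = 2πf = 77910 rad/s
X_C = 1/(ωC) = 30100 Ω
Parallel: admittances add. Y = 1/R + jωC
Y = (0.000344 + j3.33e-05) S
|Y| = 0.000345 S → |Z| = 1/|Y| = 2900 Ω, ∠Z = −∠Y = -5.53°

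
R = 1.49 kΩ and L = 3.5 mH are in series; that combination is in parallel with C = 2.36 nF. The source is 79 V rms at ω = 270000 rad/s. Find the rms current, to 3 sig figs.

X_L = ωL = 945 Ω
X_C = 1/(ωC) = 1570 Ω
Branch 1 (R+jX_L): Z₁ = 1490 + j945 Ω, |Z₁| = 1760 Ω
Branch 2 (−jX_C): Z₂ = −j1570 Ω
Parallel: Z = Z₁Z₂/(Z₁+Z₂), |Z| = 1710 Ω, ∠Z = -34.9°
I = V/|Z| = 79/1710 = 46.1 mA

46.1 mA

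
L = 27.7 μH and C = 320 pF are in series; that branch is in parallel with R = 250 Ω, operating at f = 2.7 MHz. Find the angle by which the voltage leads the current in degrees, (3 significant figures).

ω = 2πf = 1.696e+07 rad/s
X_L = ωL = 470 Ω
X_C = 1/(ωC) = 184 Ω
Branch 1: Z₁ = R = 250 Ω
Branch 2 (series LC): Z₂ = j(X_L − X_C) = j286 Ω
Parallel: Z = Z₁Z₂/(Z₁+Z₂), |Z| = 188 Ω, ∠Z = 41.2°

41.2°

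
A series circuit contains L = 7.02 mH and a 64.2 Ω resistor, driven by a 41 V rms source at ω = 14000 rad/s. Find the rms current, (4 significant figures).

X_L = ωL = 98.28 Ω
Z = 64.20 + j98.28 Ω
|Z| = √(64.20² + 98.28²) = 117.4 Ω
I = V/|Z| = 41/117.4 = 349.3 mA

349.3 mA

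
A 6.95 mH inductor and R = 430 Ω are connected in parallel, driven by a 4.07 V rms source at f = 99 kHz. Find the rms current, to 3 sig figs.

ω = 2πf = 622000 rad/s
X_L = ωL = 4320 Ω
Parallel: admittances add. Y = 1/R + 1/(jωL)
Y = (0.00233 − j0.000231) S
|Y| = 0.00234 S → |Z| = 1/|Y| = 428 Ω, ∠Z = −∠Y = 5.68°
I = V/|Z| = 4.07/428 = 9.51 mA

9.51 mA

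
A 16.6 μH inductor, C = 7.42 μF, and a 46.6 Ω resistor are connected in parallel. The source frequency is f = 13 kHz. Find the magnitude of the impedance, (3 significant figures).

ω = 2πf = 81680 rad/s
X_L = ωL = 1.36 Ω
X_C = 1/(ωC) = 1.65 Ω
Parallel: admittances add. Y = 1/R + 1/(jωL) + jωC
Y = (0.0215 − j0.131) S
|Y| = 0.133 S → |Z| = 1/|Y| = 7.51 Ω, ∠Z = −∠Y = 80.7°

7.51 Ω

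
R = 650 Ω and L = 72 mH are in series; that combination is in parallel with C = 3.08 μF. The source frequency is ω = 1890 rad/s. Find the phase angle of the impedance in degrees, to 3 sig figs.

X_L = ωL = 136 Ω
X_C = 1/(ωC) = 172 Ω
Branch 1 (R+jX_L): Z₁ = 650 + j136 Ω, |Z₁| = 664 Ω
Branch 2 (−jX_C): Z₂ = −j172 Ω
Parallel: Z = Z₁Z₂/(Z₁+Z₂), |Z| = 175 Ω, ∠Z = -75.0°

-75.0°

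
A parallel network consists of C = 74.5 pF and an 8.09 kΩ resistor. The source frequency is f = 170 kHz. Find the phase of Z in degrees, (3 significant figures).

-32.8°

ω = 2πf = 1.068e+06 rad/s
X_C = 1/(ωC) = 12600 Ω
Parallel: admittances add. Y = 1/R + jωC
Y = (0.000124 + j7.96e-05) S
|Y| = 0.000147 S → |Z| = 1/|Y| = 6800 Ω, ∠Z = −∠Y = -32.8°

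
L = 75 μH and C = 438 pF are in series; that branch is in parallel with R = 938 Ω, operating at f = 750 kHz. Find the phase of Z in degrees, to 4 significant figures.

ω = 2πf = 4.712e+06 rad/s
X_L = ωL = 353.4 Ω
X_C = 1/(ωC) = 484.5 Ω
Branch 1: Z₁ = R = 938.0 Ω
Branch 2 (series LC): Z₂ = j(X_L − X_C) = −j131.1 Ω
Parallel: Z = Z₁Z₂/(Z₁+Z₂), |Z| = 129.8 Ω, ∠Z = -82.05°

-82.05°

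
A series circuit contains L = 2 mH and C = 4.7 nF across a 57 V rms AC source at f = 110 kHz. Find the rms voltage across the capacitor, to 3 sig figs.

16.3 V

ω = 2πf = 691200 rad/s
X_L = ωL = 1380 Ω
X_C = 1/(ωC) = 308 Ω
Net reactance X = X_L − X_C = 1070 Ω
Z = j1070 Ω
|Z| = √(0² + 1070²) = 1070 Ω
I = V/|Z| = 53.1 mA
V_C = I·|Z_C| = 0.0531 × 308 = 16.3 V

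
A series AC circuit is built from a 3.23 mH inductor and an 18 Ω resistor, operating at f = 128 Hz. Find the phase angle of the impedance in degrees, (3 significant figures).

ω = 2πf = 804.2 rad/s
X_L = ωL = 2.60 Ω
Z = 18.0 + j2.60 Ω
|Z| = √(18.0² + 2.60²) = 18.2 Ω
∠Z = arctan(2.60/18.0) = 8.21°

8.21°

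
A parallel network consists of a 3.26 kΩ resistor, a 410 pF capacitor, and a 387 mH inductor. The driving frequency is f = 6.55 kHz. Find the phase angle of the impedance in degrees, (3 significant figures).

ω = 2πf = 41150 rad/s
X_L = ωL = 15900 Ω
X_C = 1/(ωC) = 59300 Ω
Parallel: admittances add. Y = 1/R + 1/(jωL) + jωC
Y = (0.000307 − j4.59e-05) S
|Y| = 0.000310 S → |Z| = 1/|Y| = 3220 Ω, ∠Z = −∠Y = 8.51°

8.51°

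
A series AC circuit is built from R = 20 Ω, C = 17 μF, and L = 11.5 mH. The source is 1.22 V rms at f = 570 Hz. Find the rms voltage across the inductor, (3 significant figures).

ω = 2πf = 3581 rad/s
X_L = ωL = 41.2 Ω
X_C = 1/(ωC) = 16.4 Ω
Net reactance X = X_L − X_C = 24.8 Ω
Z = 20.0 + j24.8 Ω
|Z| = √(20.0² + 24.8²) = 31.8 Ω
I = V/|Z| = 38.3 mA
V_L = I·|Z_L| = 0.0383 × 41.2 = 1.58 V

1.58 V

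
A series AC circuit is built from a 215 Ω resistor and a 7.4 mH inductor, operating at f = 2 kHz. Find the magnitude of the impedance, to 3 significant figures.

234 Ω

ω = 2πf = 12570 rad/s
X_L = ωL = 93.0 Ω
Z = 215 + j93.0 Ω
|Z| = √(215² + 93.0²) = 234 Ω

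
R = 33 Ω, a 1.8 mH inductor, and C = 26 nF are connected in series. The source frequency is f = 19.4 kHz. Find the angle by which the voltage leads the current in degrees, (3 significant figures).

ω = 2πf = 121900 rad/s
X_L = ωL = 219 Ω
X_C = 1/(ωC) = 316 Ω
Net reactance X = X_L − X_C = -96.1 Ω
Z = 33.0 − j96.1 Ω
|Z| = √(33.0² + 96.1²) = 102 Ω
∠Z = arctan(-96.1/33.0) = -71.1°

-71.1°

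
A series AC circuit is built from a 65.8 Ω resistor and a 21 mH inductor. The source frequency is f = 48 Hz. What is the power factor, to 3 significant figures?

ω = 2πf = 301.6 rad/s
X_L = ωL = 6.33 Ω
Z = 65.8 + j6.33 Ω
|Z| = √(65.8² + 6.33²) = 66.1 Ω
∠Z = arctan(6.33/65.8) = 5.50°
cos φ = cos(5.50°) = 0.995

0.995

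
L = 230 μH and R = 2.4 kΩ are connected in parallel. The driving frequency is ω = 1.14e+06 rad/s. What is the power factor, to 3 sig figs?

0.109

X_L = ωL = 262 Ω
Parallel: admittances add. Y = 1/R + 1/(jωL)
Y = (0.000417 − j0.00381) S
|Y| = 0.00384 S → |Z| = 1/|Y| = 261 Ω, ∠Z = −∠Y = 83.8°
cos φ = cos(83.8°) = 0.109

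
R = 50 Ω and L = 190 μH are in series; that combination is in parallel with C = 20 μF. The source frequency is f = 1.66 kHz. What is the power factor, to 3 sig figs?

ω = 2πf = 10430 rad/s
X_L = ωL = 1.98 Ω
X_C = 1/(ωC) = 4.79 Ω
Branch 1 (R+jX_L): Z₁ = 50.0 + j1.98 Ω, |Z₁| = 50.0 Ω
Branch 2 (−jX_C): Z₂ = −j4.79 Ω
Parallel: Z = Z₁Z₂/(Z₁+Z₂), |Z| = 4.79 Ω, ∠Z = -84.5°
cos φ = cos(-84.5°) = 0.0957

0.0957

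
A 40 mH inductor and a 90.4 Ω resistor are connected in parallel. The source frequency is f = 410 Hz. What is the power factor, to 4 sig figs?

ω = 2πf = 2576 rad/s
X_L = ωL = 103.0 Ω
Parallel: admittances add. Y = 1/R + 1/(jωL)
Y = (0.01106 − j0.009705) S
|Y| = 0.01472 S → |Z| = 1/|Y| = 67.96 Ω, ∠Z = −∠Y = 41.26°
cos φ = cos(41.26°) = 0.7517

0.7517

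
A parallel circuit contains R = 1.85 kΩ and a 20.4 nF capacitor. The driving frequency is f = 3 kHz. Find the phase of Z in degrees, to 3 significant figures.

ω = 2πf = 18850 rad/s
X_C = 1/(ωC) = 2600 Ω
Parallel: admittances add. Y = 1/R + jωC
Y = (0.000541 + j0.000385) S
|Y| = 0.000663 S → |Z| = 1/|Y| = 1510 Ω, ∠Z = −∠Y = -35.4°

-35.4°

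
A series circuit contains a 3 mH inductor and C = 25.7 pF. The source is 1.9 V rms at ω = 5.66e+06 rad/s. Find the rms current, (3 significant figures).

188 μA

X_L = ωL = 17000 Ω
X_C = 1/(ωC) = 6870 Ω
Net reactance X = X_L − X_C = 10100 Ω
Z = j10100 Ω
|Z| = √(0² + 10100²) = 10100 Ω
I = V/|Z| = 1.9/10100 = 188 μA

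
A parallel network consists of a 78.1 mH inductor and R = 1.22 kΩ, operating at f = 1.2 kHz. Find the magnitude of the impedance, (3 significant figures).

530 Ω

ω = 2πf = 7540 rad/s
X_L = ωL = 589 Ω
Parallel: admittances add. Y = 1/R + 1/(jωL)
Y = (0.000820 − j0.00170) S
|Y| = 0.00189 S → |Z| = 1/|Y| = 530 Ω, ∠Z = −∠Y = 64.2°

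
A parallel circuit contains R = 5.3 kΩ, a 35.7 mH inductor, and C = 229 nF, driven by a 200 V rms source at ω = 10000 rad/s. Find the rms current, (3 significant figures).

109 mA

X_L = ωL = 357 Ω
X_C = 1/(ωC) = 437 Ω
Parallel: admittances add. Y = 1/R + 1/(jωL) + jωC
Y = (0.000189 − j0.000511) S
|Y| = 0.000545 S → |Z| = 1/|Y| = 1840 Ω, ∠Z = −∠Y = 69.7°
I = V/|Z| = 200/1840 = 109 mA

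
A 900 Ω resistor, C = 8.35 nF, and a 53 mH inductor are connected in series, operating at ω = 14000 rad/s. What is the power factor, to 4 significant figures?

0.1144

X_L = ωL = 742.0 Ω
X_C = 1/(ωC) = 8554 Ω
Net reactance X = X_L − X_C = -7812 Ω
Z = 900.0 − j7812 Ω
|Z| = √(900.0² + 7812²) = 7864 Ω
∠Z = arctan(-7812/900.0) = -83.43°
cos φ = cos(-83.43°) = 0.1144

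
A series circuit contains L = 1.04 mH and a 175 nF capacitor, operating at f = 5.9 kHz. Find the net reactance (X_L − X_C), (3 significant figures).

-116 Ω

ω = 2πf = 37070 rad/s
X_L = ωL = 38.6 Ω
X_C = 1/(ωC) = 154 Ω
X = 38.6 − 154 = -116 Ω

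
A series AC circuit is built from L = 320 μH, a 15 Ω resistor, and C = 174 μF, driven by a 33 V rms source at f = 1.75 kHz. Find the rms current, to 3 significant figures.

2.16 A

ω = 2πf = 11000 rad/s
X_L = ωL = 3.52 Ω
X_C = 1/(ωC) = 0.523 Ω
Net reactance X = X_L − X_C = 3.00 Ω
Z = 15.0 + j3.00 Ω
|Z| = √(15.0² + 3.00²) = 15.3 Ω
I = V/|Z| = 33/15.3 = 2.16 A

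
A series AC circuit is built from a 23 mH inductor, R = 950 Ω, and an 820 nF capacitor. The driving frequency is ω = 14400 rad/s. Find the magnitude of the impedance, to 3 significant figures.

981 Ω

X_L = ωL = 331 Ω
X_C = 1/(ωC) = 84.7 Ω
Net reactance X = X_L − X_C = 247 Ω
Z = 950 + j247 Ω
|Z| = √(950² + 247²) = 981 Ω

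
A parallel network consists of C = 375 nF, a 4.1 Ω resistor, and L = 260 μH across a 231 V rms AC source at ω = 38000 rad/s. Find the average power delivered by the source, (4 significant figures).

X_L = ωL = 9.880 Ω
X_C = 1/(ωC) = 70.18 Ω
Parallel: admittances add. Y = 1/R + 1/(jωL) + jωC
Y = (0.2439 − j0.08696) S
|Y| = 0.2589 S → |Z| = 1/|Y| = 3.862 Ω, ∠Z = −∠Y = 19.62°
I = V/|Z| = 59.82 A
P = VI cos φ = 231 × 59.82 × cos(19.62°) = 13.01 kW

13.01 kW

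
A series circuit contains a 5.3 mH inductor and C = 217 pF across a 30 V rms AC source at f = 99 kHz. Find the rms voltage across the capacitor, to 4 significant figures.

54.05 V

ω = 2πf = 622000 rad/s
X_L = ωL = 3297 Ω
X_C = 1/(ωC) = 7408 Ω
Net reactance X = X_L − X_C = -4112 Ω
Z = − j4112 Ω
|Z| = √(0² + 4112²) = 4112 Ω
I = V/|Z| = 7.296 mA
V_C = I·|Z_C| = 0.007296 × 7408 = 54.05 V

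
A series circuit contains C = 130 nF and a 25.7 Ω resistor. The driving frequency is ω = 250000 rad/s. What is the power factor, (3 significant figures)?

X_C = 1/(ωC) = 30.8 Ω
Z = 25.7 − j30.8 Ω
|Z| = √(25.7² + 30.8²) = 40.1 Ω
∠Z = arctan(-30.8/25.7) = -50.1°
cos φ = cos(-50.1°) = 0.641

0.641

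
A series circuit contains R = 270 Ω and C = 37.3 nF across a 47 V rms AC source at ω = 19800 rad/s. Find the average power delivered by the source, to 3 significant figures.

X_C = 1/(ωC) = 1350 Ω
Z = 270 − j1350 Ω
|Z| = √(270² + 1350²) = 1380 Ω
∠Z = arctan(-1350/270) = -78.7°
I = V/|Z| = 34.0 mA
P = VI cos φ = 47 × 0.0340 × cos(-78.7°) = 313 mW

313 mW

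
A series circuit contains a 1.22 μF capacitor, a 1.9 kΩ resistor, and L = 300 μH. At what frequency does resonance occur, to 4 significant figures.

ω₀ = 1/√(LC) = 1/√(0.0003 × 1.22e-06) = 52270 rad/s
f₀ = ω₀/(2π) = 8.319 kHz

8.319 kHz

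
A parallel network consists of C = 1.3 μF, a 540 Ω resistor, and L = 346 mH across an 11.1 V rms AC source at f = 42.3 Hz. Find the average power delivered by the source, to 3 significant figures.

228 mW

ω = 2πf = 265.8 rad/s
X_L = ωL = 92.0 Ω
X_C = 1/(ωC) = 2890 Ω
Parallel: admittances add. Y = 1/R + 1/(jωL) + jωC
Y = (0.00185 − j0.0105) S
|Y| = 0.0107 S → |Z| = 1/|Y| = 93.5 Ω, ∠Z = −∠Y = 80.0°
I = V/|Z| = 119 mA
P = VI cos φ = 11.1 × 0.119 × cos(80.0°) = 228 mW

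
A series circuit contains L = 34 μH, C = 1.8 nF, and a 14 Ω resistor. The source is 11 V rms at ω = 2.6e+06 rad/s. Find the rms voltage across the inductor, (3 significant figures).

X_L = ωL = 88.4 Ω
X_C = 1/(ωC) = 214 Ω
Net reactance X = X_L − X_C = -125 Ω
Z = 14.0 − j125 Ω
|Z| = √(14.0² + 125²) = 126 Ω
I = V/|Z| = 87.3 mA
V_L = I·|Z_L| = 0.0873 × 88.4 = 7.71 V

7.71 V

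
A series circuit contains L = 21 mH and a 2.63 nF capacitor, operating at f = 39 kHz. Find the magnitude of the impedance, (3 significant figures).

3590 Ω

ω = 2πf = 245000 rad/s
X_L = ωL = 5150 Ω
X_C = 1/(ωC) = 1550 Ω
Net reactance X = X_L − X_C = 3590 Ω
Z = j3590 Ω
|Z| = √(0² + 3590²) = 3590 Ω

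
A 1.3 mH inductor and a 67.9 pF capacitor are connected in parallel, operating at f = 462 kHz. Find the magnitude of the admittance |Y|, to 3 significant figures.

67.9 μS

ω = 2πf = 2.903e+06 rad/s
X_L = ωL = 3770 Ω
X_C = 1/(ωC) = 5070 Ω
Parallel: admittances add. Y = 1/(jωL) + jωC
Y = (0 − j6.79e-05) S
|Y| = 6.79e-05 S → |Z| = 1/|Y| = 14700 Ω, ∠Z = −∠Y = 90.0°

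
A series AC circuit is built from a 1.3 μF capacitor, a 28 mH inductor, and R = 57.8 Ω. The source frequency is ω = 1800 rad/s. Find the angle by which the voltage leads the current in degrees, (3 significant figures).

X_L = ωL = 50.4 Ω
X_C = 1/(ωC) = 427 Ω
Net reactance X = X_L − X_C = -377 Ω
Z = 57.8 − j377 Ω
|Z| = √(57.8² + 377²) = 381 Ω
∠Z = arctan(-377/57.8) = -81.3°

-81.3°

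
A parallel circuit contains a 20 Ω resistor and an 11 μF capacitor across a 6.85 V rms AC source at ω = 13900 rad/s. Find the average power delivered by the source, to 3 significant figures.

2.35 W

X_C = 1/(ωC) = 6.54 Ω
Parallel: admittances add. Y = 1/R + jωC
Y = (0.0500 + j0.153) S
|Y| = 0.161 S → |Z| = 1/|Y| = 6.22 Ω, ∠Z = −∠Y = -71.9°
I = V/|Z| = 1.10 A
P = VI cos φ = 6.85 × 1.10 × cos(-71.9°) = 2.35 W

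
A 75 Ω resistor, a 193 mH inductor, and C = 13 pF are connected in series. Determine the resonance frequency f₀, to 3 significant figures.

100 kHz

ω₀ = 1/√(LC) = 1/√(0.193 × 1.3e-11) = 631300 rad/s
f₀ = ω₀/(2π) = 100 kHz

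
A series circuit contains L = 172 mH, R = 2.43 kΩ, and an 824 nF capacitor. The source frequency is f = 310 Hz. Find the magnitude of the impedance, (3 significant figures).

2450 Ω

ω = 2πf = 1948 rad/s
X_L = ωL = 335 Ω
X_C = 1/(ωC) = 623 Ω
Net reactance X = X_L − X_C = -288 Ω
Z = 2430 − j288 Ω
|Z| = √(2430² + 288²) = 2450 Ω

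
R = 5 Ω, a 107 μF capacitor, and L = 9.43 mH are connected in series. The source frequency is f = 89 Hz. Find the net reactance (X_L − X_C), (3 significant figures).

-11.4 Ω

ω = 2πf = 559.2 rad/s
X_L = ωL = 5.27 Ω
X_C = 1/(ωC) = 16.7 Ω
X = 5.27 − 16.7 = -11.4 Ω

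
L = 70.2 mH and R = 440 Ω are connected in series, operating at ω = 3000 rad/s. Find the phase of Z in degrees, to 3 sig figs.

X_L = ωL = 211 Ω
Z = 440 + j211 Ω
|Z| = √(440² + 211²) = 488 Ω
∠Z = arctan(211/440) = 25.6°

25.6°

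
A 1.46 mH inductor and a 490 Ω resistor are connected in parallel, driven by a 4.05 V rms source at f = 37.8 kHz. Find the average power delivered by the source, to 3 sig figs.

33.5 mW

ω = 2πf = 237500 rad/s
X_L = ωL = 347 Ω
Parallel: admittances add. Y = 1/R + 1/(jωL)
Y = (0.00204 − j0.00288) S
|Y| = 0.00353 S → |Z| = 1/|Y| = 283 Ω, ∠Z = −∠Y = 54.7°
I = V/|Z| = 14.3 mA
P = VI cos φ = 4.05 × 0.0143 × cos(54.7°) = 33.5 mW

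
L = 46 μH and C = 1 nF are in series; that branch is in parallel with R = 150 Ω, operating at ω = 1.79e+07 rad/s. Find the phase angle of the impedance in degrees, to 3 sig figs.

11.1°

X_L = ωL = 823 Ω
X_C = 1/(ωC) = 55.9 Ω
Branch 1: Z₁ = R = 150 Ω
Branch 2 (series LC): Z₂ = j(X_L − X_C) = j768 Ω
Parallel: Z = Z₁Z₂/(Z₁+Z₂), |Z| = 147 Ω, ∠Z = 11.1°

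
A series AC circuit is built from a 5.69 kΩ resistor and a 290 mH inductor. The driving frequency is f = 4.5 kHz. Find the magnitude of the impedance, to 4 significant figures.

ω = 2πf = 28270 rad/s
X_L = ωL = 8200 Ω
Z = 5690 + j8200 Ω
|Z| = √(5690² + 8200²) = 9980 Ω

9980 Ω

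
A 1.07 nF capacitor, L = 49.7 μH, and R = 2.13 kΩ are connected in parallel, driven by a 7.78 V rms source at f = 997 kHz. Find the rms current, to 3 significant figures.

27.4 mA

ω = 2πf = 6.264e+06 rad/s
X_L = ωL = 311 Ω
X_C = 1/(ωC) = 149 Ω
Parallel: admittances add. Y = 1/R + 1/(jωL) + jωC
Y = (0.000469 + j0.00349) S
|Y| = 0.00352 S → |Z| = 1/|Y| = 284 Ω, ∠Z = −∠Y = -82.3°
I = V/|Z| = 7.78/284 = 27.4 mA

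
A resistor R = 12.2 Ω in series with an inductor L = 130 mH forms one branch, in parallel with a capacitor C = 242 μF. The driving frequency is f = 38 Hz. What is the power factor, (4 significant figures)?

ω = 2πf = 238.8 rad/s
X_L = ωL = 31.04 Ω
X_C = 1/(ωC) = 17.31 Ω
Branch 1 (R+jX_L): Z₁ = 12.20 + j31.04 Ω, |Z₁| = 33.35 Ω
Branch 2 (−jX_C): Z₂ = −j17.31 Ω
Parallel: Z = Z₁Z₂/(Z₁+Z₂), |Z| = 31.42 Ω, ∠Z = -69.84°
cos φ = cos(-69.84°) = 0.3447

0.3447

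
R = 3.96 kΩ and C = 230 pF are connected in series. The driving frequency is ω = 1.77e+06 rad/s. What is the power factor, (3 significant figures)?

0.850

X_C = 1/(ωC) = 2460 Ω
Z = 3960 − j2460 Ω
|Z| = √(3960² + 2460²) = 4660 Ω
∠Z = arctan(-2460/3960) = -31.8°
cos φ = cos(-31.8°) = 0.850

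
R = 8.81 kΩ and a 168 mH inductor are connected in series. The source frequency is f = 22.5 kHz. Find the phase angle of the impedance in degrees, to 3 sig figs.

ω = 2πf = 141400 rad/s
X_L = ωL = 23800 Ω
Z = 8810 + j23800 Ω
|Z| = √(8810² + 23800²) = 25300 Ω
∠Z = arctan(23800/8810) = 69.6°

69.6°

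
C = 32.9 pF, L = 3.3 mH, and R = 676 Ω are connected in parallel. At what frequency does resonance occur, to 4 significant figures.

483.0 kHz

ω₀ = 1/√(LC) = 1/√(0.0033 × 3.29e-11) = 3.035e+06 rad/s
f₀ = ω₀/(2π) = 483.0 kHz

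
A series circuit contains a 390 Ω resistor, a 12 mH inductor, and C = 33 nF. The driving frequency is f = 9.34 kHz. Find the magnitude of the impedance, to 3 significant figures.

ω = 2πf = 58680 rad/s
X_L = ωL = 704 Ω
X_C = 1/(ωC) = 516 Ω
Net reactance X = X_L − X_C = 188 Ω
Z = 390 + j188 Ω
|Z| = √(390² + 188²) = 433 Ω

433 Ω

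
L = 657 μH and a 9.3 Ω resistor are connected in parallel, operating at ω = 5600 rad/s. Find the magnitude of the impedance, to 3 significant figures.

X_L = ωL = 3.68 Ω
Parallel: admittances add. Y = 1/R + 1/(jωL)
Y = (0.108 − j0.272) S
|Y| = 0.292 S → |Z| = 1/|Y| = 3.42 Ω, ∠Z = −∠Y = 68.4°

3.42 Ω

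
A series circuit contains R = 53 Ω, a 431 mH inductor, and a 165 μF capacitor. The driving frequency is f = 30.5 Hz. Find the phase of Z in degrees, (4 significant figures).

ω = 2πf = 191.6 rad/s
X_L = ωL = 82.60 Ω
X_C = 1/(ωC) = 31.63 Ω
Net reactance X = X_L − X_C = 50.97 Ω
Z = 53.00 + j50.97 Ω
|Z| = √(53.00² + 50.97²) = 73.53 Ω
∠Z = arctan(50.97/53.00) = 43.88°

43.88°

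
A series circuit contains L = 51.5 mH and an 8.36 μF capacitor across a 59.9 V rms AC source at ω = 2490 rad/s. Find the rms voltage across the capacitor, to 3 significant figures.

35.9 V

X_L = ωL = 128 Ω
X_C = 1/(ωC) = 48.0 Ω
Net reactance X = X_L − X_C = 80.2 Ω
Z = j80.2 Ω
|Z| = √(0² + 80.2²) = 80.2 Ω
I = V/|Z| = 747 mA
V_C = I·|Z_C| = 0.747 × 48.0 = 35.9 V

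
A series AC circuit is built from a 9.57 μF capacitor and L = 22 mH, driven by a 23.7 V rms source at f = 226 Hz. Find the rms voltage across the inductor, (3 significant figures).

17.5 V

ω = 2πf = 1420 rad/s
X_L = ωL = 31.2 Ω
X_C = 1/(ωC) = 73.6 Ω
Net reactance X = X_L − X_C = -42.3 Ω
Z = − j42.3 Ω
|Z| = √(0² + 42.3²) = 42.3 Ω
I = V/|Z| = 560 mA
V_L = I·|Z_L| = 0.560 × 31.2 = 17.5 V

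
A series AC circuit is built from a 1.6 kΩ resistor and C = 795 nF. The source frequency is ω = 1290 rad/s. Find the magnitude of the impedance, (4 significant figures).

1874 Ω

X_C = 1/(ωC) = 975.1 Ω
Z = 1600 − j975.1 Ω
|Z| = √(1600² + 975.1²) = 1874 Ω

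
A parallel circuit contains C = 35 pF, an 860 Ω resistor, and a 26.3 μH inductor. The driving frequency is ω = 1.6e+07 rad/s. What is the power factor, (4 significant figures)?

X_L = ωL = 420.8 Ω
X_C = 1/(ωC) = 1786 Ω
Parallel: admittances add. Y = 1/R + 1/(jωL) + jωC
Y = (0.001163 − j0.001816) S
|Y| = 0.002157 S → |Z| = 1/|Y| = 463.7 Ω, ∠Z = −∠Y = 57.37°
cos φ = cos(57.37°) = 0.5391

0.5391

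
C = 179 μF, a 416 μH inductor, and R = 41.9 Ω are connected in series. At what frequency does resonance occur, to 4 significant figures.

583.2 Hz

ω₀ = 1/√(LC) = 1/√(0.000416 × 0.000179) = 3665 rad/s
f₀ = ω₀/(2π) = 583.2 Hz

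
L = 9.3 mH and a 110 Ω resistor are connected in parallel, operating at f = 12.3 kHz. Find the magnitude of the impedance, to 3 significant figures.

109 Ω

ω = 2πf = 77280 rad/s
X_L = ωL = 719 Ω
Parallel: admittances add. Y = 1/R + 1/(jωL)
Y = (0.00909 − j0.00139) S
|Y| = 0.00920 S → |Z| = 1/|Y| = 109 Ω, ∠Z = −∠Y = 8.70°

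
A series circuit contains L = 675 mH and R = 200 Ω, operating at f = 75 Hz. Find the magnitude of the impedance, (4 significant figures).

ω = 2πf = 471.2 rad/s
X_L = ωL = 318.1 Ω
Z = 200.0 + j318.1 Ω
|Z| = √(200.0² + 318.1²) = 375.7 Ω

375.7 Ω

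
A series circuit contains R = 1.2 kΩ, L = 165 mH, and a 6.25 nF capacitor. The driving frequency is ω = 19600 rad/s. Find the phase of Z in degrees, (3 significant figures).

-76.3°

X_L = ωL = 3230 Ω
X_C = 1/(ωC) = 8160 Ω
Net reactance X = X_L − X_C = -4930 Ω
Z = 1200 − j4930 Ω
|Z| = √(1200² + 4930²) = 5070 Ω
∠Z = arctan(-4930/1200) = -76.3°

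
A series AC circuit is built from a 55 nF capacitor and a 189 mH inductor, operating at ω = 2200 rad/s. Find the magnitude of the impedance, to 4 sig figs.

X_L = ωL = 415.8 Ω
X_C = 1/(ωC) = 8264 Ω
Net reactance X = X_L − X_C = -7849 Ω
Z = − j7849 Ω
|Z| = √(0² + 7849²) = 7849 Ω

7849 Ω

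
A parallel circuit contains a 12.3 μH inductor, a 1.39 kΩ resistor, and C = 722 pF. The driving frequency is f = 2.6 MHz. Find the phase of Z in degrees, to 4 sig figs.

ω = 2πf = 1.634e+07 rad/s
X_L = ωL = 200.9 Ω
X_C = 1/(ωC) = 84.78 Ω
Parallel: admittances add. Y = 1/R + 1/(jωL) + jωC
Y = (0.0007194 + j0.006818) S
|Y| = 0.006856 S → |Z| = 1/|Y| = 145.9 Ω, ∠Z = −∠Y = -83.98°

-83.98°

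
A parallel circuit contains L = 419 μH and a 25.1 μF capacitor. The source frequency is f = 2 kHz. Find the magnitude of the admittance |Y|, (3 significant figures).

ω = 2πf = 12570 rad/s
X_L = ωL = 5.27 Ω
X_C = 1/(ωC) = 3.17 Ω
Parallel: admittances add. Y = 1/(jωL) + jωC
Y = (0 + j0.125) S
|Y| = 0.125 S → |Z| = 1/|Y| = 7.97 Ω, ∠Z = −∠Y = -90.0°

125 mS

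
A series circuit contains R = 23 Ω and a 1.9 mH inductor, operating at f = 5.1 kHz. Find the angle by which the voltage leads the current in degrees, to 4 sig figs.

ω = 2πf = 32040 rad/s
X_L = ωL = 60.88 Ω
Z = 23.00 + j60.88 Ω
|Z| = √(23.00² + 60.88²) = 65.08 Ω
∠Z = arctan(60.88/23.00) = 69.31°

69.31°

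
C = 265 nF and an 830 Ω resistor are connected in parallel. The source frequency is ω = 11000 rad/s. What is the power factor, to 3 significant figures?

0.382

X_C = 1/(ωC) = 343 Ω
Parallel: admittances add. Y = 1/R + jωC
Y = (0.00120 + j0.00292) S
|Y| = 0.00315 S → |Z| = 1/|Y| = 317 Ω, ∠Z = −∠Y = -67.5°
cos φ = cos(-67.5°) = 0.382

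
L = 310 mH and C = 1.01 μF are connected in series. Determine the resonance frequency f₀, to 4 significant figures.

284.4 Hz

ω₀ = 1/√(LC) = 1/√(0.31 × 1.01e-06) = 1787 rad/s
f₀ = ω₀/(2π) = 284.4 Hz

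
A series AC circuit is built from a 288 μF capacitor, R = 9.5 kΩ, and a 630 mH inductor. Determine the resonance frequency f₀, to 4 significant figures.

ω₀ = 1/√(LC) = 1/√(0.63 × 0.000288) = 74.24 rad/s
f₀ = ω₀/(2π) = 11.82 Hz

11.82 Hz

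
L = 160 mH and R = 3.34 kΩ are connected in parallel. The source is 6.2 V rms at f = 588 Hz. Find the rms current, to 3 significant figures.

10.7 mA

ω = 2πf = 3695 rad/s
X_L = ωL = 591 Ω
Parallel: admittances add. Y = 1/R + 1/(jωL)
Y = (0.000299 − j0.00169) S
|Y| = 0.00172 S → |Z| = 1/|Y| = 582 Ω, ∠Z = −∠Y = 80.0°
I = V/|Z| = 6.2/582 = 10.7 mA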